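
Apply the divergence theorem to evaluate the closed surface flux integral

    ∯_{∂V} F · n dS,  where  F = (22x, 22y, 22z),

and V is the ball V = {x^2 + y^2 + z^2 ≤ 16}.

By the divergence theorem,

    ∯_{∂V} F · n dS = ∭_V (∇ · F) dV.

Compute the divergence:
    ∇ · F = ∂F_x/∂x + ∂F_y/∂y + ∂F_z/∂z = 22 + 22 + 22 = 66.

In spherical coordinates, x = ρ sin(φ) cos(θ), y = ρ sin(φ) sin(θ), z = ρ cos(φ), dV = ρ^2 sin(φ) dρ dφ dθ, with 0 ≤ ρ ≤ 4, 0 ≤ φ ≤ π, 0 ≤ θ ≤ 2π.

The integrand, after substitution and multiplying by the volume element, becomes (66) · ρ^2 sin(φ), so

    ∭_V (∇·F) dV = ∫_0^{2π} ∫_0^{π} ∫_0^{4} (66) · ρ^2 sin(φ) dρ dφ dθ.

Inner (ρ from 0 to 4): 1408sin(φ).
Middle (φ from 0 to π): 2816.
Outer (θ from 0 to 2π): 5632π.

Therefore ∯_{∂V} F · n dS = 5632π.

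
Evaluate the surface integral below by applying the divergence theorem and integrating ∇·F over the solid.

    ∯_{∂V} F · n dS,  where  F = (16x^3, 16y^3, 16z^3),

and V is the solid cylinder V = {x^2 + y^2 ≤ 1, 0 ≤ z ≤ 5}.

By the divergence theorem,

    ∯_{∂V} F · n dS = ∭_V (∇ · F) dV.

Compute the divergence:
    ∇ · F = ∂F_x/∂x + ∂F_y/∂y + ∂F_z/∂z = 48x^2 + 48y^2 + 48z^2.

In cylindrical coordinates, x = r cos(θ), y = r sin(θ), z = z, dV = r dr dθ dz, with 0 ≤ r ≤ 1, 0 ≤ θ ≤ 2π, 0 ≤ z ≤ 5.

The integrand, after substitution and multiplying by the volume element, becomes (48r^2 + 48z^2) · r, so

    ∭_V (∇·F) dV = ∫_0^{2π} ∫_0^{1} ∫_0^{5} (48r^2 + 48z^2) · r dz dr dθ.

Inner (z from 0 to 5): 240r^3 + 2000r.
Middle (r from 0 to 1): 1060.
Outer (θ from 0 to 2π): 2120π.

Therefore ∯_{∂V} F · n dS = 2120π.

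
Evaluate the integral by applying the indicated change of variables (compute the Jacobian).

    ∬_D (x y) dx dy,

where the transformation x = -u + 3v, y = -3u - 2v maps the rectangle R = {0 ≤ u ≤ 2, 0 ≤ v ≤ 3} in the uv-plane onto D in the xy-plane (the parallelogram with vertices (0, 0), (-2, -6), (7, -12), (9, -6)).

Compute the Jacobian determinant of (x, y) with respect to (u, v):

    ∂(x,y)/∂(u,v) = | -1  3 | = (-1)(-2) - (3)(-3) = 11.
                   | -3  -2 |

Its absolute value is |J| = 11 (the area scaling factor).

Substituting x = -u + 3v, y = -3u - 2v into the integrand,

    x y → 3u^2 - 7u v - 6v^2,

so the integral becomes

    ∬_R (3u^2 - 7u v - 6v^2) · |J| du dv = ∫_0^2 ∫_0^3 (33u^2 - 77u v - 66v^2) dv du.

Inner (v): 99u^2 - 693u/2 - 594.
Outer (u): -1617.

Therefore ∬_D (x y) dx dy = -1617.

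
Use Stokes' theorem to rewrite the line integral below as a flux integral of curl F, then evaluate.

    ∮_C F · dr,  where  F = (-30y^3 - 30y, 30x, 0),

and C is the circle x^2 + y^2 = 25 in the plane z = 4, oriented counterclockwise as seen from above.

Let S be the flat disk x^2 + y^2 ≤ 25 in the plane z = 4, with upward unit normal n̂ = ẑ. By Stokes' theorem,

    ∮_C F · dr = ∬_S (∇ × F) · n̂ dS = ∬_D (curl F)_z dA,

where D is the disk x^2 + y^2 ≤ 25.

Compute the curl of F = (-30y^3 - 30y, 30x, 0):
    (∇ × F)_x = ∂F_z/∂y - ∂F_y/∂z = 0,
    (∇ × F)_y = ∂F_x/∂z - ∂F_z/∂x = 0,
    (∇ × F)_z = ∂F_y/∂x - ∂F_x/∂y = 90y^2 + 60.

On z = 4, (curl F)_z = 90y^2 + 60.

Convert to polar (x = r cos θ, y = r sin θ, dA = r dr dθ); the integrand becomes 90r^2sin(θ)^2 + 60, so

    ∬_D (curl F)_z dA = ∫_0^{2π} ∫_0^{5} (90r^2sin(θ)^2 + 60) · r dr dθ.

Inner (r from 0 to 5): 28125sin(θ)^2/2 + 750.
Outer (θ from 0 to 2π): 31125π/2.

Therefore ∮_C F · dr = 31125π/2.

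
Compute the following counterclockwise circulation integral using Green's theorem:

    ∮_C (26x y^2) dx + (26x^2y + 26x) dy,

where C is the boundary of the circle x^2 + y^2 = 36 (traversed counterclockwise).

Green's theorem converts the closed line integral into a double integral over the enclosed region D:

    ∮_C P dx + Q dy = ∬_D (∂Q/∂x - ∂P/∂y) dA.

Here P = 26x y^2, Q = 26x^2y + 26x, so

    ∂Q/∂x = 52x y + 26,    ∂P/∂y = 52x y,
    ∂Q/∂x - ∂P/∂y = 26.

D is the region x^2 + y^2 ≤ 36. Evaluating the double integral:

In polar coordinates (x = r cos θ, y = r sin θ, dA = r dr dθ) the integrand becomes 26, so

    ∬_D (26) dA = ∫_0^{2π} ∫_0^{6} (26) · r dr dθ.

Inner (r from 0 to 6): 468.
Outer (θ from 0 to 2π): 936π.

Therefore ∮_C P dx + Q dy = 936π.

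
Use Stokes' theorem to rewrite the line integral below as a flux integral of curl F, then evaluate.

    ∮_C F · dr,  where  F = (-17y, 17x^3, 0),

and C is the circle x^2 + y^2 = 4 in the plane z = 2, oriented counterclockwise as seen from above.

Let S be the flat disk x^2 + y^2 ≤ 4 in the plane z = 2, with upward unit normal n̂ = ẑ. By Stokes' theorem,

    ∮_C F · dr = ∬_S (∇ × F) · n̂ dS = ∬_D (curl F)_z dA,

where D is the disk x^2 + y^2 ≤ 4.

Compute the curl of F = (-17y, 17x^3, 0):
    (∇ × F)_x = ∂F_z/∂y - ∂F_y/∂z = 0,
    (∇ × F)_y = ∂F_x/∂z - ∂F_z/∂x = 0,
    (∇ × F)_z = ∂F_y/∂x - ∂F_x/∂y = 51x^2 + 17.

On z = 2, (curl F)_z = 51x^2 + 17.

Convert to polar (x = r cos θ, y = r sin θ, dA = r dr dθ); the integrand becomes 51r^2cos(θ)^2 + 17, so

    ∬_D (curl F)_z dA = ∫_0^{2π} ∫_0^{2} (51r^2cos(θ)^2 + 17) · r dr dθ.

Inner (r from 0 to 2): 204cos(θ)^2 + 34.
Outer (θ from 0 to 2π): 272π.

Therefore ∮_C F · dr = 272π.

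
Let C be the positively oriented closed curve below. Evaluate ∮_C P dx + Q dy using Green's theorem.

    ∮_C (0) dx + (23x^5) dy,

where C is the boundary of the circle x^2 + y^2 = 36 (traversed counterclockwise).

Green's theorem converts the closed line integral into a double integral over the enclosed region D:

    ∮_C P dx + Q dy = ∬_D (∂Q/∂x - ∂P/∂y) dA.

Here P = 0, Q = 23x^5, so

    ∂Q/∂x = 115x^4,    ∂P/∂y = 0,
    ∂Q/∂x - ∂P/∂y = 115x^4.

D is the region x^2 + y^2 ≤ 36. Evaluating the double integral:

In polar coordinates (x = r cos θ, y = r sin θ, dA = r dr dθ) the integrand becomes 115r^4cos(θ)^4, so

    ∬_D (115x^4) dA = ∫_0^{2π} ∫_0^{6} (115r^4cos(θ)^4) · r dr dθ.

Inner (r from 0 to 6): 894240cos(θ)^4.
Outer (θ from 0 to 2π): 670680π.

Therefore ∮_C P dx + Q dy = 670680π.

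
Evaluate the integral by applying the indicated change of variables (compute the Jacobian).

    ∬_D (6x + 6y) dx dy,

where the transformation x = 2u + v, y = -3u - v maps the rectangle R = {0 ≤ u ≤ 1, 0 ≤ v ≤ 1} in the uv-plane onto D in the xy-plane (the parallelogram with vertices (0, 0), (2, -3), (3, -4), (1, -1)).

Compute the Jacobian determinant of (x, y) with respect to (u, v):

    ∂(x,y)/∂(u,v) = | 2  1 | = (2)(-1) - (1)(-3) = 1.
                   | -3  -1 |

Its absolute value is |J| = 1 (the area scaling factor).

Substituting x = 2u + v, y = -3u - v into the integrand,

    6x + 6y → -6u,

so the integral becomes

    ∬_R (-6u) · |J| du dv = ∫_0^1 ∫_0^1 (-6u) dv du.

Inner (v): -6u.
Outer (u): -3.

Therefore ∬_D (6x + 6y) dx dy = -3.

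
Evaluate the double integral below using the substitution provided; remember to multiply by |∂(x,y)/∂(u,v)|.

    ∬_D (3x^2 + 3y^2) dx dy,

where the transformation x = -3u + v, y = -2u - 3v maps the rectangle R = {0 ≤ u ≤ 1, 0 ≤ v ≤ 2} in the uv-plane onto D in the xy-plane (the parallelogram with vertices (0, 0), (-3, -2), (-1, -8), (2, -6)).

Compute the Jacobian determinant of (x, y) with respect to (u, v):

    ∂(x,y)/∂(u,v) = | -3  1 | = (-3)(-3) - (1)(-2) = 11.
                   | -2  -3 |

Its absolute value is |J| = 11 (the area scaling factor).

Substituting x = -3u + v, y = -2u - 3v into the integrand,

    3x^2 + 3y^2 → 39u^2 + 18u v + 30v^2,

so the integral becomes

    ∬_R (39u^2 + 18u v + 30v^2) · |J| du dv = ∫_0^1 ∫_0^2 (429u^2 + 198u v + 330v^2) dv du.

Inner (v): 858u^2 + 396u + 880.
Outer (u): 1364.

Therefore ∬_D (3x^2 + 3y^2) dx dy = 1364.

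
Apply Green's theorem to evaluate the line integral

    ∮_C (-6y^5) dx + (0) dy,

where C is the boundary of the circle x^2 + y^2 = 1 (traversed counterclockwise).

Green's theorem converts the closed line integral into a double integral over the enclosed region D:

    ∮_C P dx + Q dy = ∬_D (∂Q/∂x - ∂P/∂y) dA.

Here P = -6y^5, Q = 0, so

    ∂Q/∂x = 0,    ∂P/∂y = -30y^4,
    ∂Q/∂x - ∂P/∂y = 30y^4.

D is the region x^2 + y^2 ≤ 1. Evaluating the double integral:

In polar coordinates (x = r cos θ, y = r sin θ, dA = r dr dθ) the integrand becomes 30r^4sin(θ)^4, so

    ∬_D (30y^4) dA = ∫_0^{2π} ∫_0^{1} (30r^4sin(θ)^4) · r dr dθ.

Inner (r from 0 to 1): 5sin(θ)^4.
Outer (θ from 0 to 2π): 15π/4.

Therefore ∮_C P dx + Q dy = 15π/4.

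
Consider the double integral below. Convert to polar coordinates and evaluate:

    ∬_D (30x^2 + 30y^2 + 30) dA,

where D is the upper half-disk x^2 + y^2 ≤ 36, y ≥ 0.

The region D is 0 ≤ r ≤ 6, 0 ≤ θ ≤ π in polar coordinates, where x = r cos(θ), y = r sin(θ), and dA = r dr dθ.

Under the substitution, the integrand becomes 30r^2 + 30, so

    ∬_D (30x^2 + 30y^2 + 30) dA = ∫_{0}^{π} ∫_{0}^{6} (30r^2 + 30) · r dr dθ.

Inner integral (in r): ∫_{0}^{6} (30r^2 + 30) · r dr = 10260.

Outer integral (in θ): ∫_{0}^{π} (10260) dθ = 10260π.

Therefore ∬_D (30x^2 + 30y^2 + 30) dA = 10260π.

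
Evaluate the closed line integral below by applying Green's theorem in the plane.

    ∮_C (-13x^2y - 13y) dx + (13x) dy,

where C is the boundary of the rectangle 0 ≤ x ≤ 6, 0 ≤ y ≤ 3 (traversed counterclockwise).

Green's theorem converts the closed line integral into a double integral over the enclosed region D:

    ∮_C P dx + Q dy = ∬_D (∂Q/∂x - ∂P/∂y) dA.

Here P = -13x^2y - 13y, Q = 13x, so

    ∂Q/∂x = 13,    ∂P/∂y = -13x^2 - 13,
    ∂Q/∂x - ∂P/∂y = 13x^2 + 26.

D is the region 0 ≤ x ≤ 6, 0 ≤ y ≤ 3. Evaluating the double integral:

    ∬_D (13x^2 + 26) dA = ∫_0^{6} ∫_0^{3} (13x^2 + 26) dy dx.

Inner (y from 0 to 3): 39x^2 + 78.
Outer (x from 0 to 6): 3276.

Therefore ∮_C P dx + Q dy = 3276.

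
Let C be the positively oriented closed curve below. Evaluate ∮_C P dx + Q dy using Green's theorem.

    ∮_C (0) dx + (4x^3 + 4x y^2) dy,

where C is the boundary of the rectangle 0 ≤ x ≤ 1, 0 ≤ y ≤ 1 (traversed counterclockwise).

Green's theorem converts the closed line integral into a double integral over the enclosed region D:

    ∮_C P dx + Q dy = ∬_D (∂Q/∂x - ∂P/∂y) dA.

Here P = 0, Q = 4x^3 + 4x y^2, so

    ∂Q/∂x = 12x^2 + 4y^2,    ∂P/∂y = 0,
    ∂Q/∂x - ∂P/∂y = 12x^2 + 4y^2.

D is the region 0 ≤ x ≤ 1, 0 ≤ y ≤ 1. Evaluating the double integral:

    ∬_D (12x^2 + 4y^2) dA = ∫_0^{1} ∫_0^{1} (12x^2 + 4y^2) dy dx.

Inner (y from 0 to 1): 12x^2 + 4/3.
Outer (x from 0 to 1): 16/3.

Therefore ∮_C P dx + Q dy = 16/3.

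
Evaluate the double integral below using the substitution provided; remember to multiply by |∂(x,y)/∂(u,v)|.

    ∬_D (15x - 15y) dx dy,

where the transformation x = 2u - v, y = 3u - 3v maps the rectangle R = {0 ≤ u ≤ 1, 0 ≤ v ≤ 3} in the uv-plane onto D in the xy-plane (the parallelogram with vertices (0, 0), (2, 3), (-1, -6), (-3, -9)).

Compute the Jacobian determinant of (x, y) with respect to (u, v):

    ∂(x,y)/∂(u,v) = | 2  -1 | = (2)(-3) - (-1)(3) = -3.
                   | 3  -3 |

Its absolute value is |J| = 3 (the area scaling factor).

Substituting x = 2u - v, y = 3u - 3v into the integrand,

    15x - 15y → -15u + 30v,

so the integral becomes

    ∬_R (-15u + 30v) · |J| du dv = ∫_0^1 ∫_0^3 (-45u + 90v) dv du.

Inner (v): 405 - 135u.
Outer (u): 675/2.

Therefore ∬_D (15x - 15y) dx dy = 675/2.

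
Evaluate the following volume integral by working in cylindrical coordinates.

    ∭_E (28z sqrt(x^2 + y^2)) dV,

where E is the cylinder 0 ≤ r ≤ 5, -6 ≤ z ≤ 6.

In cylindrical coordinates, x = r cos(θ), y = r sin(θ), z = z, and dV = r dr dθ dz.

The integrand becomes 28r z, so

    ∭_E (28z sqrt(x^2 + y^2)) dV = ∫_{0}^{2π} ∫_{0}^{5} ∫_{-6}^{6} (28r z) · r dz dr dθ.

Inner (z): 0.
Middle (r from 0 to 5): 0.
Outer (θ): 0.

Therefore the triple integral equals 0.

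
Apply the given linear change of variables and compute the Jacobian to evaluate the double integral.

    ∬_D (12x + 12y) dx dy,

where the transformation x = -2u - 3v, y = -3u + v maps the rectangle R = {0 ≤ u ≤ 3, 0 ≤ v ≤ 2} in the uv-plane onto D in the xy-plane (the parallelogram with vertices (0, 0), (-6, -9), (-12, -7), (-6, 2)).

Compute the Jacobian determinant of (x, y) with respect to (u, v):

    ∂(x,y)/∂(u,v) = | -2  -3 | = (-2)(1) - (-3)(-3) = -11.
                   | -3  1 |

Its absolute value is |J| = 11 (the area scaling factor).

Substituting x = -2u - 3v, y = -3u + v into the integrand,

    12x + 12y → -60u - 24v,

so the integral becomes

    ∬_R (-60u - 24v) · |J| du dv = ∫_0^3 ∫_0^2 (-660u - 264v) dv du.

Inner (v): -1320u - 528.
Outer (u): -7524.

Therefore ∬_D (12x + 12y) dx dy = -7524.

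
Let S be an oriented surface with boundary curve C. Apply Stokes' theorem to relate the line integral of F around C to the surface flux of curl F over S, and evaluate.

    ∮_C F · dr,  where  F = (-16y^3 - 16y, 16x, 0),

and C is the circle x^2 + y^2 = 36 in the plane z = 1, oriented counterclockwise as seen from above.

Let S be the flat disk x^2 + y^2 ≤ 36 in the plane z = 1, with upward unit normal n̂ = ẑ. By Stokes' theorem,

    ∮_C F · dr = ∬_S (∇ × F) · n̂ dS = ∬_D (curl F)_z dA,

where D is the disk x^2 + y^2 ≤ 36.

Compute the curl of F = (-16y^3 - 16y, 16x, 0):
    (∇ × F)_x = ∂F_z/∂y - ∂F_y/∂z = 0,
    (∇ × F)_y = ∂F_x/∂z - ∂F_z/∂x = 0,
    (∇ × F)_z = ∂F_y/∂x - ∂F_x/∂y = 48y^2 + 32.

On z = 1, (curl F)_z = 48y^2 + 32.

Convert to polar (x = r cos θ, y = r sin θ, dA = r dr dθ); the integrand becomes 48r^2sin(θ)^2 + 32, so

    ∬_D (curl F)_z dA = ∫_0^{2π} ∫_0^{6} (48r^2sin(θ)^2 + 32) · r dr dθ.

Inner (r from 0 to 6): 15552sin(θ)^2 + 576.
Outer (θ from 0 to 2π): 16704π.

Therefore ∮_C F · dr = 16704π.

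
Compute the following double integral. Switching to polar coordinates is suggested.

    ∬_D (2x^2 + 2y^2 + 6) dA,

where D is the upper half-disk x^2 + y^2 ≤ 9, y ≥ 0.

The region D is 0 ≤ r ≤ 3, 0 ≤ θ ≤ π in polar coordinates, where x = r cos(θ), y = r sin(θ), and dA = r dr dθ.

Under the substitution, the integrand becomes 2r^2 + 6, so

    ∬_D (2x^2 + 2y^2 + 6) dA = ∫_{0}^{π} ∫_{0}^{3} (2r^2 + 6) · r dr dθ.

Inner integral (in r): ∫_{0}^{3} (2r^2 + 6) · r dr = 135/2.

Outer integral (in θ): ∫_{0}^{π} (135/2) dθ = 135π/2.

Therefore ∬_D (2x^2 + 2y^2 + 6) dA = 135π/2.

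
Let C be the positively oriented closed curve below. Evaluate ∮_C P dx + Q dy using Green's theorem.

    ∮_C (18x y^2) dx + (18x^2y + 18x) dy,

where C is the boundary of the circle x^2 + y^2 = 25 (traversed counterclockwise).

Green's theorem converts the closed line integral into a double integral over the enclosed region D:

    ∮_C P dx + Q dy = ∬_D (∂Q/∂x - ∂P/∂y) dA.

Here P = 18x y^2, Q = 18x^2y + 18x, so

    ∂Q/∂x = 36x y + 18,    ∂P/∂y = 36x y,
    ∂Q/∂x - ∂P/∂y = 18.

D is the region x^2 + y^2 ≤ 25. Evaluating the double integral:

In polar coordinates (x = r cos θ, y = r sin θ, dA = r dr dθ) the integrand becomes 18, so

    ∬_D (18) dA = ∫_0^{2π} ∫_0^{5} (18) · r dr dθ.

Inner (r from 0 to 5): 225.
Outer (θ from 0 to 2π): 450π.

Therefore ∮_C P dx + Q dy = 450π.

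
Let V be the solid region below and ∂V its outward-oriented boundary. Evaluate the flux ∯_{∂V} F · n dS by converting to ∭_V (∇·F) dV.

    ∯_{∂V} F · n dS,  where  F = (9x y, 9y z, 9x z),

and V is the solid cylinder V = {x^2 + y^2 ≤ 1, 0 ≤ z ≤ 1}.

By the divergence theorem,

    ∯_{∂V} F · n dS = ∭_V (∇ · F) dV.

Compute the divergence:
    ∇ · F = ∂F_x/∂x + ∂F_y/∂y + ∂F_z/∂z = 9y + 9z + 9x = 9x + 9y + 9z.

In cylindrical coordinates, x = r cos(θ), y = r sin(θ), z = z, dV = r dr dθ dz, with 0 ≤ r ≤ 1, 0 ≤ θ ≤ 2π, 0 ≤ z ≤ 1.

The integrand, after substitution and multiplying by the volume element, becomes (9sqrt(2)r sin(θ + π/4) + 9z) · r, so

    ∭_V (∇·F) dV = ∫_0^{2π} ∫_0^{1} ∫_0^{1} (9sqrt(2)r sin(θ + π/4) + 9z) · r dz dr dθ.

Inner (z from 0 to 1): 9r (2sqrt(2)r sin(θ + π/4) + 1)/2.
Middle (r from 0 to 1): 3sqrt(2)sin(θ + π/4) + 9/4.
Outer (θ from 0 to 2π): 9π/2.

Therefore ∯_{∂V} F · n dS = 9π/2.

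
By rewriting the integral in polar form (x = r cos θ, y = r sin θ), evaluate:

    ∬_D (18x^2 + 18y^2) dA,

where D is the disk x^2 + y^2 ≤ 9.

The region D is 0 ≤ r ≤ 3, 0 ≤ θ ≤ 2π in polar coordinates, where x = r cos(θ), y = r sin(θ), and dA = r dr dθ.

Under the substitution, the integrand becomes 18r^2, so

    ∬_D (18x^2 + 18y^2) dA = ∫_{0}^{2π} ∫_{0}^{3} (18r^2) · r dr dθ.

Inner integral (in r): ∫_{0}^{3} (18r^2) · r dr = 729/2.

Outer integral (in θ): ∫_{0}^{2π} (729/2) dθ = 729π.

Therefore ∬_D (18x^2 + 18y^2) dA = 729π.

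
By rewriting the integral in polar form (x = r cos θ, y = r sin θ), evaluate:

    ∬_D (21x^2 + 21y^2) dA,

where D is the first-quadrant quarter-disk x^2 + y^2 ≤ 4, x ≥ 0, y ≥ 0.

The region D is 0 ≤ r ≤ 2, 0 ≤ θ ≤ π/2 in polar coordinates, where x = r cos(θ), y = r sin(θ), and dA = r dr dθ.

Under the substitution, the integrand becomes 21r^2, so

    ∬_D (21x^2 + 21y^2) dA = ∫_{0}^{π/2} ∫_{0}^{2} (21r^2) · r dr dθ.

Inner integral (in r): ∫_{0}^{2} (21r^2) · r dr = 84.

Outer integral (in θ): ∫_{0}^{π/2} (84) dθ = 42π.

Therefore ∬_D (21x^2 + 21y^2) dA = 42π.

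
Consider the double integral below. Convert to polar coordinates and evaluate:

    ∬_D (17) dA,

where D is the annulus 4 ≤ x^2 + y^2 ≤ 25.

The region D is 2 ≤ r ≤ 5, 0 ≤ θ ≤ 2π in polar coordinates, where x = r cos(θ), y = r sin(θ), and dA = r dr dθ.

Under the substitution, the integrand becomes 17, so

    ∬_D (17) dA = ∫_{0}^{2π} ∫_{2}^{5} (17) · r dr dθ.

Inner integral (in r): ∫_{2}^{5} (17) · r dr = 357/2.

Outer integral (in θ): ∫_{0}^{2π} (357/2) dθ = 357π.

Therefore ∬_D (17) dA = 357π.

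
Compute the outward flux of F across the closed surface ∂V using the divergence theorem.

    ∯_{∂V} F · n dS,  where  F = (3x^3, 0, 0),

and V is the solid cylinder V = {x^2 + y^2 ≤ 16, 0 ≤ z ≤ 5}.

By the divergence theorem,

    ∯_{∂V} F · n dS = ∭_V (∇ · F) dV.

Compute the divergence:
    ∇ · F = ∂F_x/∂x + ∂F_y/∂y + ∂F_z/∂z = 9x^2 + 0 + 0 = 9x^2.

In cylindrical coordinates, x = r cos(θ), y = r sin(θ), z = z, dV = r dr dθ dz, with 0 ≤ r ≤ 4, 0 ≤ θ ≤ 2π, 0 ≤ z ≤ 5.

The integrand, after substitution and multiplying by the volume element, becomes (9r^2cos(θ)^2) · r, so

    ∭_V (∇·F) dV = ∫_0^{2π} ∫_0^{4} ∫_0^{5} (9r^2cos(θ)^2) · r dz dr dθ.

Inner (z from 0 to 5): 45r^3cos(θ)^2.
Middle (r from 0 to 4): 2880cos(θ)^2.
Outer (θ from 0 to 2π): 2880π.

Therefore ∯_{∂V} F · n dS = 2880π.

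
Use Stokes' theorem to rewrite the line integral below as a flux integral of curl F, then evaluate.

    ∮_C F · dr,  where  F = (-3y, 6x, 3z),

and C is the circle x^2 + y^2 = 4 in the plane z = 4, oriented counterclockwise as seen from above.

Let S be the flat disk x^2 + y^2 ≤ 4 in the plane z = 4, with upward unit normal n̂ = ẑ. By Stokes' theorem,

    ∮_C F · dr = ∬_S (∇ × F) · n̂ dS = ∬_D (curl F)_z dA,

where D is the disk x^2 + y^2 ≤ 4.

Compute the curl of F = (-3y, 6x, 3z):
    (∇ × F)_x = ∂F_z/∂y - ∂F_y/∂z = 0,
    (∇ × F)_y = ∂F_x/∂z - ∂F_z/∂x = 0,
    (∇ × F)_z = ∂F_y/∂x - ∂F_x/∂y = 9.

On z = 4, (curl F)_z = 9.

Convert to polar (x = r cos θ, y = r sin θ, dA = r dr dθ); the integrand becomes 9, so

    ∬_D (curl F)_z dA = ∫_0^{2π} ∫_0^{2} (9) · r dr dθ.

Inner (r from 0 to 2): 18.
Outer (θ from 0 to 2π): 36π.

Therefore ∮_C F · dr = 36π.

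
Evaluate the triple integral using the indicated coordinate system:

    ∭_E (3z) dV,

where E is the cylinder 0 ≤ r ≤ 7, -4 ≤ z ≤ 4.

In cylindrical coordinates, x = r cos(θ), y = r sin(θ), z = z, and dV = r dr dθ dz.

The integrand becomes 3z, so

    ∭_E (3z) dV = ∫_{0}^{2π} ∫_{0}^{7} ∫_{-4}^{4} (3z) · r dz dr dθ.

Inner (z): 0.
Middle (r from 0 to 7): 0.
Outer (θ): 0.

Therefore the triple integral equals 0.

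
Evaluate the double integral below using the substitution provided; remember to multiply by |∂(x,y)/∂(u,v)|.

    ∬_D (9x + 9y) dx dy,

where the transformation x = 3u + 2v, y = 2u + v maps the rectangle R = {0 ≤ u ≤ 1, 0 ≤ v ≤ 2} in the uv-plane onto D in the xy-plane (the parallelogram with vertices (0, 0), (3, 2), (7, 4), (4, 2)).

Compute the Jacobian determinant of (x, y) with respect to (u, v):

    ∂(x,y)/∂(u,v) = | 3  2 | = (3)(1) - (2)(2) = -1.
                   | 2  1 |

Its absolute value is |J| = 1 (the area scaling factor).

Substituting x = 3u + 2v, y = 2u + v into the integrand,

    9x + 9y → 45u + 27v,

so the integral becomes

    ∬_R (45u + 27v) · |J| du dv = ∫_0^1 ∫_0^2 (45u + 27v) dv du.

Inner (v): 90u + 54.
Outer (u): 99.

Therefore ∬_D (9x + 9y) dx dy = 99.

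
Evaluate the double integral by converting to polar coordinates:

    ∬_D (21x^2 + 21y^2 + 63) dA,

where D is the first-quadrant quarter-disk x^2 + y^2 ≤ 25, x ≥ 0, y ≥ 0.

The region D is 0 ≤ r ≤ 5, 0 ≤ θ ≤ π/2 in polar coordinates, where x = r cos(θ), y = r sin(θ), and dA = r dr dθ.

Under the substitution, the integrand becomes 21r^2 + 63, so

    ∬_D (21x^2 + 21y^2 + 63) dA = ∫_{0}^{π/2} ∫_{0}^{5} (21r^2 + 63) · r dr dθ.

Inner integral (in r): ∫_{0}^{5} (21r^2 + 63) · r dr = 16275/4.

Outer integral (in θ): ∫_{0}^{π/2} (16275/4) dθ = 16275π/8.

Therefore ∬_D (21x^2 + 21y^2 + 63) dA = 16275π/8.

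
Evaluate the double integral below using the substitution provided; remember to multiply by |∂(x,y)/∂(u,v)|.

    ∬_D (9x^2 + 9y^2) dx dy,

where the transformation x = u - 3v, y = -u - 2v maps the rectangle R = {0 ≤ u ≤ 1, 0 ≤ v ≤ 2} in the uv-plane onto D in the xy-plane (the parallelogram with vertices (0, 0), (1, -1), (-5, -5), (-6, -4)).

Compute the Jacobian determinant of (x, y) with respect to (u, v):

    ∂(x,y)/∂(u,v) = | 1  -3 | = (1)(-2) - (-3)(-1) = -5.
                   | -1  -2 |

Its absolute value is |J| = 5 (the area scaling factor).

Substituting x = u - 3v, y = -u - 2v into the integrand,

    9x^2 + 9y^2 → 18u^2 - 18u v + 117v^2,

so the integral becomes

    ∬_R (18u^2 - 18u v + 117v^2) · |J| du dv = ∫_0^1 ∫_0^2 (90u^2 - 90u v + 585v^2) dv du.

Inner (v): 180u^2 - 180u + 1560.
Outer (u): 1530.

Therefore ∬_D (9x^2 + 9y^2) dx dy = 1530.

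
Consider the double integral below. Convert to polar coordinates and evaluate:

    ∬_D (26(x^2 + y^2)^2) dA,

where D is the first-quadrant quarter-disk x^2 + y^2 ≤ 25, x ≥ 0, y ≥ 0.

The region D is 0 ≤ r ≤ 5, 0 ≤ θ ≤ π/2 in polar coordinates, where x = r cos(θ), y = r sin(θ), and dA = r dr dθ.

Under the substitution, the integrand becomes 26r^4, so

    ∬_D (26(x^2 + y^2)^2) dA = ∫_{0}^{π/2} ∫_{0}^{5} (26r^4) · r dr dθ.

Inner integral (in r): ∫_{0}^{5} (26r^4) · r dr = 203125/3.

Outer integral (in θ): ∫_{0}^{π/2} (203125/3) dθ = 203125π/6.

Therefore ∬_D (26(x^2 + y^2)^2) dA = 203125π/6.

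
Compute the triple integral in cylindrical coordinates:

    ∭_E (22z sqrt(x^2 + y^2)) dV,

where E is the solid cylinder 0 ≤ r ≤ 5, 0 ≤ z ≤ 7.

In cylindrical coordinates, x = r cos(θ), y = r sin(θ), z = z, and dV = r dr dθ dz.

The integrand becomes 22r z, so

    ∭_E (22z sqrt(x^2 + y^2)) dV = ∫_{0}^{2π} ∫_{0}^{5} ∫_{0}^{7} (22r z) · r dz dr dθ.

Inner (z): 539r^2.
Middle (r from 0 to 5): 67375/3.
Outer (θ): 134750π/3.

Therefore the triple integral equals 134750π/3.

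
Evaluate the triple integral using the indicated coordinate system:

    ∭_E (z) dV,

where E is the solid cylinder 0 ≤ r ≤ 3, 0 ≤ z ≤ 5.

In cylindrical coordinates, x = r cos(θ), y = r sin(θ), z = z, and dV = r dr dθ dz.

The integrand becomes z, so

    ∭_E (z) dV = ∫_{0}^{2π} ∫_{0}^{3} ∫_{0}^{5} (z) · r dz dr dθ.

Inner (z): 25r/2.
Middle (r from 0 to 3): 225/4.
Outer (θ): 225π/2.

Therefore the triple integral equals 225π/2.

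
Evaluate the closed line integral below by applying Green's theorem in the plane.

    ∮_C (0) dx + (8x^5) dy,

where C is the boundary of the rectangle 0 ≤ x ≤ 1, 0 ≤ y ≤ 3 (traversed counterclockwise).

Green's theorem converts the closed line integral into a double integral over the enclosed region D:

    ∮_C P dx + Q dy = ∬_D (∂Q/∂x - ∂P/∂y) dA.

Here P = 0, Q = 8x^5, so

    ∂Q/∂x = 40x^4,    ∂P/∂y = 0,
    ∂Q/∂x - ∂P/∂y = 40x^4.

D is the region 0 ≤ x ≤ 1, 0 ≤ y ≤ 3. Evaluating the double integral:

    ∬_D (40x^4) dA = ∫_0^{1} ∫_0^{3} (40x^4) dy dx.

Inner (y from 0 to 3): 120x^4.
Outer (x from 0 to 1): 24.

Therefore ∮_C P dx + Q dy = 24.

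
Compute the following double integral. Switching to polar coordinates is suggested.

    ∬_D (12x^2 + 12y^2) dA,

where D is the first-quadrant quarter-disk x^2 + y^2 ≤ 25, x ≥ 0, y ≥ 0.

The region D is 0 ≤ r ≤ 5, 0 ≤ θ ≤ π/2 in polar coordinates, where x = r cos(θ), y = r sin(θ), and dA = r dr dθ.

Under the substitution, the integrand becomes 12r^2, so

    ∬_D (12x^2 + 12y^2) dA = ∫_{0}^{π/2} ∫_{0}^{5} (12r^2) · r dr dθ.

Inner integral (in r): ∫_{0}^{5} (12r^2) · r dr = 1875.

Outer integral (in θ): ∫_{0}^{π/2} (1875) dθ = 1875π/2.

Therefore ∬_D (12x^2 + 12y^2) dA = 1875π/2.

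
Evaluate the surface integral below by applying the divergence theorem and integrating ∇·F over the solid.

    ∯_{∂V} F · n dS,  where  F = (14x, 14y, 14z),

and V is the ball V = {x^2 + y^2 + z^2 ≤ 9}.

By the divergence theorem,

    ∯_{∂V} F · n dS = ∭_V (∇ · F) dV.

Compute the divergence:
    ∇ · F = ∂F_x/∂x + ∂F_y/∂y + ∂F_z/∂z = 14 + 14 + 14 = 42.

In spherical coordinates, x = ρ sin(φ) cos(θ), y = ρ sin(φ) sin(θ), z = ρ cos(φ), dV = ρ^2 sin(φ) dρ dφ dθ, with 0 ≤ ρ ≤ 3, 0 ≤ φ ≤ π, 0 ≤ θ ≤ 2π.

The integrand, after substitution and multiplying by the volume element, becomes (42) · ρ^2 sin(φ), so

    ∭_V (∇·F) dV = ∫_0^{2π} ∫_0^{π} ∫_0^{3} (42) · ρ^2 sin(φ) dρ dφ dθ.

Inner (ρ from 0 to 3): 378sin(φ).
Middle (φ from 0 to π): 756.
Outer (θ from 0 to 2π): 1512π.

Therefore ∯_{∂V} F · n dS = 1512π.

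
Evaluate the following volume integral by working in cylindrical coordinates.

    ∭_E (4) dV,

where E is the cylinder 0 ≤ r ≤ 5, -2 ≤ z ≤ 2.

In cylindrical coordinates, x = r cos(θ), y = r sin(θ), z = z, and dV = r dr dθ dz.

The integrand becomes 4, so

    ∭_E (4) dV = ∫_{0}^{2π} ∫_{0}^{5} ∫_{-2}^{2} (4) · r dz dr dθ.

Inner (z): 16r.
Middle (r from 0 to 5): 200.
Outer (θ): 400π.

Therefore the triple integral equals 400π.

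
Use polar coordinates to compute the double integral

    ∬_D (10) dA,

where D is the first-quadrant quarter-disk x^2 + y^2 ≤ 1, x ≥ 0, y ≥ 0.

The region D is 0 ≤ r ≤ 1, 0 ≤ θ ≤ π/2 in polar coordinates, where x = r cos(θ), y = r sin(θ), and dA = r dr dθ.

Under the substitution, the integrand becomes 10, so

    ∬_D (10) dA = ∫_{0}^{π/2} ∫_{0}^{1} (10) · r dr dθ.

Inner integral (in r): ∫_{0}^{1} (10) · r dr = 5.

Outer integral (in θ): ∫_{0}^{π/2} (5) dθ = 5π/2.

Therefore ∬_D (10) dA = 5π/2.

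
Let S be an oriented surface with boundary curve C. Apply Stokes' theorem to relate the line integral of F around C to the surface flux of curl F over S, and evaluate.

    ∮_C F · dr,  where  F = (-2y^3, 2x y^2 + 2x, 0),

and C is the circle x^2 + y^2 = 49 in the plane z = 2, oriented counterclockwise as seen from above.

Let S be the flat disk x^2 + y^2 ≤ 49 in the plane z = 2, with upward unit normal n̂ = ẑ. By Stokes' theorem,

    ∮_C F · dr = ∬_S (∇ × F) · n̂ dS = ∬_D (curl F)_z dA,

where D is the disk x^2 + y^2 ≤ 49.

Compute the curl of F = (-2y^3, 2x y^2 + 2x, 0):
    (∇ × F)_x = ∂F_z/∂y - ∂F_y/∂z = 0,
    (∇ × F)_y = ∂F_x/∂z - ∂F_z/∂x = 0,
    (∇ × F)_z = ∂F_y/∂x - ∂F_x/∂y = 8y^2 + 2.

On z = 2, (curl F)_z = 8y^2 + 2.

Convert to polar (x = r cos θ, y = r sin θ, dA = r dr dθ); the integrand becomes 8r^2sin(θ)^2 + 2, so

    ∬_D (curl F)_z dA = ∫_0^{2π} ∫_0^{7} (8r^2sin(θ)^2 + 2) · r dr dθ.

Inner (r from 0 to 7): 4802sin(θ)^2 + 49.
Outer (θ from 0 to 2π): 4900π.

Therefore ∮_C F · dr = 4900π.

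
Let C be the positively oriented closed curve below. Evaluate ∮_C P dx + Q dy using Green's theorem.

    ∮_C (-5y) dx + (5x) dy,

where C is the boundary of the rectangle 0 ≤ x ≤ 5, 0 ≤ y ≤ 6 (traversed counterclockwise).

Green's theorem converts the closed line integral into a double integral over the enclosed region D:

    ∮_C P dx + Q dy = ∬_D (∂Q/∂x - ∂P/∂y) dA.

Here P = -5y, Q = 5x, so

    ∂Q/∂x = 5,    ∂P/∂y = -5,
    ∂Q/∂x - ∂P/∂y = 10.

D is the region 0 ≤ x ≤ 5, 0 ≤ y ≤ 6. Evaluating the double integral:

    ∬_D (10) dA = ∫_0^{5} ∫_0^{6} (10) dy dx.

Inner (y from 0 to 6): 60.
Outer (x from 0 to 5): 300.

Therefore ∮_C P dx + Q dy = 300.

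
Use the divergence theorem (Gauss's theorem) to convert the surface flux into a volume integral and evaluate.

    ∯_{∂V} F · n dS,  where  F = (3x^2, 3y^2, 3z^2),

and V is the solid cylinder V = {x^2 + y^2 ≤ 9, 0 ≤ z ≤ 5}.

By the divergence theorem,

    ∯_{∂V} F · n dS = ∭_V (∇ · F) dV.

Compute the divergence:
    ∇ · F = ∂F_x/∂x + ∂F_y/∂y + ∂F_z/∂z = 6x + 6y + 6z.

In cylindrical coordinates, x = r cos(θ), y = r sin(θ), z = z, dV = r dr dθ dz, with 0 ≤ r ≤ 3, 0 ≤ θ ≤ 2π, 0 ≤ z ≤ 5.

The integrand, after substitution and multiplying by the volume element, becomes (6sqrt(2)r sin(θ + π/4) + 6z) · r, so

    ∭_V (∇·F) dV = ∫_0^{2π} ∫_0^{3} ∫_0^{5} (6sqrt(2)r sin(θ + π/4) + 6z) · r dz dr dθ.

Inner (z from 0 to 5): 15r (2sqrt(2)r sin(θ + π/4) + 5).
Middle (r from 0 to 3): 270sqrt(2)sin(θ + π/4) + 675/2.
Outer (θ from 0 to 2π): 675π.

Therefore ∯_{∂V} F · n dS = 675π.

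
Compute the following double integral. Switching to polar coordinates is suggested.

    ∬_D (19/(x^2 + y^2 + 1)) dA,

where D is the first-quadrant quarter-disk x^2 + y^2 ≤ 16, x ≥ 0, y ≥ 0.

The region D is 0 ≤ r ≤ 4, 0 ≤ θ ≤ π/2 in polar coordinates, where x = r cos(θ), y = r sin(θ), and dA = r dr dθ.

Under the substitution, the integrand becomes 19/(r^2 + 1), so

    ∬_D (19/(x^2 + y^2 + 1)) dA = ∫_{0}^{π/2} ∫_{0}^{4} (19/(r^2 + 1)) · r dr dθ.

Inner integral (in r): ∫_{0}^{4} (19/(r^2 + 1)) · r dr = 19log(17)/2.

Outer integral (in θ): ∫_{0}^{π/2} (19log(17)/2) dθ = 19π log(17)/4.

Therefore ∬_D (19/(x^2 + y^2 + 1)) dA = 19π log(17)/4.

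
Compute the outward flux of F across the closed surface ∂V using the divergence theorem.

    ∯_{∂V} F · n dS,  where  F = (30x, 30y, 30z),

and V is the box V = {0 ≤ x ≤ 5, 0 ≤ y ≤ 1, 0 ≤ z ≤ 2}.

By the divergence theorem,

    ∯_{∂V} F · n dS = ∭_V (∇ · F) dV.

Compute the divergence:
    ∇ · F = ∂F_x/∂x + ∂F_y/∂y + ∂F_z/∂z = 30 + 30 + 30 = 90.

V is a rectangular box, so dV = dx dy dz with 0 ≤ x ≤ 5, 0 ≤ y ≤ 1, 0 ≤ z ≤ 2.

Integrate (90) over V as an iterated integral:

    ∭_V (∇·F) dV = ∫_0^{5} ∫_0^{1} ∫_0^{2} (90) dz dy dx.

Inner (z from 0 to 2): 180.
Middle (y from 0 to 1): 180.
Outer (x from 0 to 5): 900.

Therefore ∯_{∂V} F · n dS = 900.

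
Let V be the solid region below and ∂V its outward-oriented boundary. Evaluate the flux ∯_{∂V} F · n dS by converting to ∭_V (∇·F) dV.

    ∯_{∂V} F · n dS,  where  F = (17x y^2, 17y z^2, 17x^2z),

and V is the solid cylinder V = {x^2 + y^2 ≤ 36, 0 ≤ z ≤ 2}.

By the divergence theorem,

    ∯_{∂V} F · n dS = ∭_V (∇ · F) dV.

Compute the divergence:
    ∇ · F = ∂F_x/∂x + ∂F_y/∂y + ∂F_z/∂z = 17y^2 + 17z^2 + 17x^2 = 17x^2 + 17y^2 + 17z^2.

In cylindrical coordinates, x = r cos(θ), y = r sin(θ), z = z, dV = r dr dθ dz, with 0 ≤ r ≤ 6, 0 ≤ θ ≤ 2π, 0 ≤ z ≤ 2.

The integrand, after substitution and multiplying by the volume element, becomes (17r^2 + 17z^2) · r, so

    ∭_V (∇·F) dV = ∫_0^{2π} ∫_0^{6} ∫_0^{2} (17r^2 + 17z^2) · r dz dr dθ.

Inner (z from 0 to 2): 34r (r^2 + 4/3).
Middle (r from 0 to 6): 11832.
Outer (θ from 0 to 2π): 23664π.

Therefore ∯_{∂V} F · n dS = 23664π.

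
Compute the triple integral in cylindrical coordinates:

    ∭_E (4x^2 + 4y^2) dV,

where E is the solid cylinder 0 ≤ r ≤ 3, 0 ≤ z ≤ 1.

In cylindrical coordinates, x = r cos(θ), y = r sin(θ), z = z, and dV = r dr dθ dz.

The integrand becomes 4r^2, so

    ∭_E (4x^2 + 4y^2) dV = ∫_{0}^{2π} ∫_{0}^{3} ∫_{0}^{1} (4r^2) · r dz dr dθ.

Inner (z): 4r^3.
Middle (r from 0 to 3): 81.
Outer (θ): 162π.

Therefore the triple integral equals 162π.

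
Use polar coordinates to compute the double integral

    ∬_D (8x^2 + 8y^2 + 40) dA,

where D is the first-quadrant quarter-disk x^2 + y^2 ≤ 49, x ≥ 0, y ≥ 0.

The region D is 0 ≤ r ≤ 7, 0 ≤ θ ≤ π/2 in polar coordinates, where x = r cos(θ), y = r sin(θ), and dA = r dr dθ.

Under the substitution, the integrand becomes 8r^2 + 40, so

    ∬_D (8x^2 + 8y^2 + 40) dA = ∫_{0}^{π/2} ∫_{0}^{7} (8r^2 + 40) · r dr dθ.

Inner integral (in r): ∫_{0}^{7} (8r^2 + 40) · r dr = 5782.

Outer integral (in θ): ∫_{0}^{π/2} (5782) dθ = 2891π.

Therefore ∬_D (8x^2 + 8y^2 + 40) dA = 2891π.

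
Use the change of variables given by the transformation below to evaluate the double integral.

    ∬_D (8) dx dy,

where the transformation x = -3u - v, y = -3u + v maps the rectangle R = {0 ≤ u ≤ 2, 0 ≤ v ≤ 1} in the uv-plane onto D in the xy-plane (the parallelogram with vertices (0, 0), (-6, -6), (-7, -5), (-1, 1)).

Compute the Jacobian determinant of (x, y) with respect to (u, v):

    ∂(x,y)/∂(u,v) = | -3  -1 | = (-3)(1) - (-1)(-3) = -6.
                   | -3  1 |

Its absolute value is |J| = 6 (the area scaling factor).

Substituting x = -3u - v, y = -3u + v into the integrand,

    8 → 8,

so the integral becomes

    ∬_R (8) · |J| du dv = ∫_0^2 ∫_0^1 (48) dv du.

Inner (v): 48.
Outer (u): 96.

Therefore ∬_D (8) dx dy = 96.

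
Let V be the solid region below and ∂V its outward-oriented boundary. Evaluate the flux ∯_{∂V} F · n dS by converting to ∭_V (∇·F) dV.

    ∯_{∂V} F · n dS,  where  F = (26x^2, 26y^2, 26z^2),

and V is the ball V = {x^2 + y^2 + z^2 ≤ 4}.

By the divergence theorem,

    ∯_{∂V} F · n dS = ∭_V (∇ · F) dV.

Compute the divergence:
    ∇ · F = ∂F_x/∂x + ∂F_y/∂y + ∂F_z/∂z = 52x + 52y + 52z.

In spherical coordinates, x = ρ sin(φ) cos(θ), y = ρ sin(φ) sin(θ), z = ρ cos(φ), dV = ρ^2 sin(φ) dρ dφ dθ, with 0 ≤ ρ ≤ 2, 0 ≤ φ ≤ π, 0 ≤ θ ≤ 2π.

The integrand, after substitution and multiplying by the volume element, becomes (52ρ (sqrt(2)sin(φ)sin(θ + π/4) + cos(φ))) · ρ^2 sin(φ), so

    ∭_V (∇·F) dV = ∫_0^{2π} ∫_0^{π} ∫_0^{2} (52ρ (sqrt(2)sin(φ)sin(θ + π/4) + cos(φ))) · ρ^2 sin(φ) dρ dφ dθ.

Inner (ρ from 0 to 2): 208(sqrt(2)sin(φ)sin(θ + π/4) + cos(φ))sin(φ).
Middle (φ from 0 to π): 104sqrt(2)π sin(θ + π/4).
Outer (θ from 0 to 2π): 0.

Therefore ∯_{∂V} F · n dS = 0.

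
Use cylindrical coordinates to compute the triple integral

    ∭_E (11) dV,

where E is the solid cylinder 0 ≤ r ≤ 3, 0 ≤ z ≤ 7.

In cylindrical coordinates, x = r cos(θ), y = r sin(θ), z = z, and dV = r dr dθ dz.

The integrand becomes 11, so

    ∭_E (11) dV = ∫_{0}^{2π} ∫_{0}^{3} ∫_{0}^{7} (11) · r dz dr dθ.

Inner (z): 77r.
Middle (r from 0 to 3): 693/2.
Outer (θ): 693π.

Therefore the triple integral equals 693π.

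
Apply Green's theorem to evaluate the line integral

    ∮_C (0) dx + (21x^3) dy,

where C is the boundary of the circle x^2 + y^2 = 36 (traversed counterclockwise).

Green's theorem converts the closed line integral into a double integral over the enclosed region D:

    ∮_C P dx + Q dy = ∬_D (∂Q/∂x - ∂P/∂y) dA.

Here P = 0, Q = 21x^3, so

    ∂Q/∂x = 63x^2,    ∂P/∂y = 0,
    ∂Q/∂x - ∂P/∂y = 63x^2.

D is the region x^2 + y^2 ≤ 36. Evaluating the double integral:

In polar coordinates (x = r cos θ, y = r sin θ, dA = r dr dθ) the integrand becomes 63r^2cos(θ)^2, so

    ∬_D (63x^2) dA = ∫_0^{2π} ∫_0^{6} (63r^2cos(θ)^2) · r dr dθ.

Inner (r from 0 to 6): 20412cos(θ)^2.
Outer (θ from 0 to 2π): 20412π.

Therefore ∮_C P dx + Q dy = 20412π.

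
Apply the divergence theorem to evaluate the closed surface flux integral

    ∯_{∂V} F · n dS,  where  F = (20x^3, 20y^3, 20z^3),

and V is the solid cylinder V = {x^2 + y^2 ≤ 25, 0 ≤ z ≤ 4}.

By the divergence theorem,

    ∯_{∂V} F · n dS = ∭_V (∇ · F) dV.

Compute the divergence:
    ∇ · F = ∂F_x/∂x + ∂F_y/∂y + ∂F_z/∂z = 60x^2 + 60y^2 + 60z^2.

In cylindrical coordinates, x = r cos(θ), y = r sin(θ), z = z, dV = r dr dθ dz, with 0 ≤ r ≤ 5, 0 ≤ θ ≤ 2π, 0 ≤ z ≤ 4.

The integrand, after substitution and multiplying by the volume element, becomes (60r^2 + 60z^2) · r, so

    ∭_V (∇·F) dV = ∫_0^{2π} ∫_0^{5} ∫_0^{4} (60r^2 + 60z^2) · r dz dr dθ.

Inner (z from 0 to 4): 240r^3 + 1280r.
Middle (r from 0 to 5): 53500.
Outer (θ from 0 to 2π): 107000π.

Therefore ∯_{∂V} F · n dS = 107000π.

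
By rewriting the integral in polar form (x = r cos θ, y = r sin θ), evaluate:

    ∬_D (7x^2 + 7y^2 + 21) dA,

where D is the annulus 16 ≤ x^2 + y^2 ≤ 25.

The region D is 4 ≤ r ≤ 5, 0 ≤ θ ≤ 2π in polar coordinates, where x = r cos(θ), y = r sin(θ), and dA = r dr dθ.

Under the substitution, the integrand becomes 7r^2 + 21, so

    ∬_D (7x^2 + 7y^2 + 21) dA = ∫_{0}^{2π} ∫_{4}^{5} (7r^2 + 21) · r dr dθ.

Inner integral (in r): ∫_{4}^{5} (7r^2 + 21) · r dr = 2961/4.

Outer integral (in θ): ∫_{0}^{2π} (2961/4) dθ = 2961π/2.

Therefore ∬_D (7x^2 + 7y^2 + 21) dA = 2961π/2.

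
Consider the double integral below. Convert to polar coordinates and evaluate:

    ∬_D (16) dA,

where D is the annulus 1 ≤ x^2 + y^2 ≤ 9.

The region D is 1 ≤ r ≤ 3, 0 ≤ θ ≤ 2π in polar coordinates, where x = r cos(θ), y = r sin(θ), and dA = r dr dθ.

Under the substitution, the integrand becomes 16, so

    ∬_D (16) dA = ∫_{0}^{2π} ∫_{1}^{3} (16) · r dr dθ.

Inner integral (in r): ∫_{1}^{3} (16) · r dr = 64.

Outer integral (in θ): ∫_{0}^{2π} (64) dθ = 128π.

Therefore ∬_D (16) dA = 128π.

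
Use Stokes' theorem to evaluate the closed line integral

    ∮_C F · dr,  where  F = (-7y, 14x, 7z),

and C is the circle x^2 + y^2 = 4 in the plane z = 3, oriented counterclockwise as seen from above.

Let S be the flat disk x^2 + y^2 ≤ 4 in the plane z = 3, with upward unit normal n̂ = ẑ. By Stokes' theorem,

    ∮_C F · dr = ∬_S (∇ × F) · n̂ dS = ∬_D (curl F)_z dA,

where D is the disk x^2 + y^2 ≤ 4.

Compute the curl of F = (-7y, 14x, 7z):
    (∇ × F)_x = ∂F_z/∂y - ∂F_y/∂z = 0,
    (∇ × F)_y = ∂F_x/∂z - ∂F_z/∂x = 0,
    (∇ × F)_z = ∂F_y/∂x - ∂F_x/∂y = 21.

On z = 3, (curl F)_z = 21.

Convert to polar (x = r cos θ, y = r sin θ, dA = r dr dθ); the integrand becomes 21, so

    ∬_D (curl F)_z dA = ∫_0^{2π} ∫_0^{2} (21) · r dr dθ.

Inner (r from 0 to 2): 42.
Outer (θ from 0 to 2π): 84π.

Therefore ∮_C F · dr = 84π.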